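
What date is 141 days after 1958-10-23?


Start: 1958-10-23, add 141 days
October 1958 has 31 days: 31 - 23 = 8 days to October 31 -> 133 left
November 1958 has 30 days -> 103 left
December 1958 has 31 days -> 72 left
January 1959 has 31 days -> 41 left
February 1959 has 28 days -> 13 left
March 1959: 13 <= 31 -> lands on March 13

Result: 1959-03-13


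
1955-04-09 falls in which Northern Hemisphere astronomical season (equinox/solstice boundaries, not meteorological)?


Date: April 9
Astronomical Spring (approx.; exact equinox/solstice day varies by year): March 20 to June 20
April 9 falls within the Spring window

Spring


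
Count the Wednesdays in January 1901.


January 1901 has 31 days
Anchor: Jan 1, 1901. With p = 1901 - 1 = 1900: (p + p//4 - p//100 + p//400) mod 7 = (1900 + 475 - 19 + 4) mod 7 = 2360 mod 7 = 1 -> Tuesday (Mon=0 ... Sun=6)
January 1 is the anchor itself -> Tuesday
First Wednesday is January 2
Wednesdays: 2, 9, 16, 23, 30

5 Wednesdays


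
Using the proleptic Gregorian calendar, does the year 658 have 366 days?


Gregorian leap year rule: divisible by 4, but not by 100, unless also by 400.
658 is not divisible by 4 -> not a leap year

No


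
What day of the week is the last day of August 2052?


August 2052 has 31 days
Anchor: Jan 1, 2052. With p = 2052 - 1 = 2051: (p + p//4 - p//100 + p//400) mod 7 = (2051 + 512 - 20 + 5) mod 7 = 2548 mod 7 = 0 -> Monday (Mon=0 ... Sun=6)
Days before August (Jan-Jul): 213; August 1 index = (0 + 213) mod 7 = 3 -> Thursday
Last day offset: 31 - 1 = 30 days
Weekday index = (3 + 30) mod 7 = 5

Saturday, August 31


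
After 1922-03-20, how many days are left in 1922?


Day of year: 79 of 365
Remaining = 365 - 79

286 days


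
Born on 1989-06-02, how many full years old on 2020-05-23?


Birth: 1989-06-02
Reference: 2020-05-23
Year difference: 2020 - 1989 = 31
Birthday not yet reached in 2020, subtract 1

30 years old


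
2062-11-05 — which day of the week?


Date: November 5, 2062
Anchor: Jan 1, 2062. With p = 2062 - 1 = 2061: (p + p//4 - p//100 + p//400) mod 7 = (2061 + 515 - 20 + 5) mod 7 = 2561 mod 7 = 6 -> Sunday (Mon=0 ... Sun=6)
Days before November (Jan-Oct): 304; offset = 304 + 5 - 1 = 308
Weekday index = (6 + 308) mod 7 = 6

Day of the week: Sunday


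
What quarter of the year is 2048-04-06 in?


Month: April (month 4)
Q1: Jan-Mar, Q2: Apr-Jun, Q3: Jul-Sep, Q4: Oct-Dec

Q2


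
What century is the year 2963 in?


Century = (year - 1) // 100 + 1
= (2963 - 1) // 100 + 1
= 2962 // 100 + 1
= 29 + 1

30th century


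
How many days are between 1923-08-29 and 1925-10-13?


From 1923-08-29 to 1925-10-13
1923-08-29: days before August = 31 + 28 + 31 + 30 + 31 + 30 + 31 = 212 (1923 is not a leap year); day of year = 212 + 29 = 241
1925-10-13: days before October = 31 + 28 + 31 + 30 + 31 + 30 + 31 + 31 + 30 = 273 (1925 is not a leap year); day of year = 273 + 13 = 286
Rest of 1923: 365 - 241 = 124
Full years 1924 (366): 366
Total = 124 + 366 + 286 = 776

776 days


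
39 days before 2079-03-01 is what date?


Start: 2079-03-01, subtract 39 days
Back 1 day from March 1 reaches February 28, 2079 -> 38 left
February 2079 has 28 days -> back to January 31, 2079 -> 10 left
January 2079: 31 - 10 = 21 -> lands on January 21

Result: 2079-01-21


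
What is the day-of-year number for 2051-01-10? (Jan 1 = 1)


Date: January 10, 2051
No months before January
Plus 10 days in January

Day of year: 10


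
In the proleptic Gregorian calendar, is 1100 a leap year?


Gregorian leap year rule: divisible by 4, but not by 100, unless also by 400.
1100 is divisible by 100 but not 400 -> not a leap year

No


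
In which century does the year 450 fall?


Century = (year - 1) // 100 + 1
= (450 - 1) // 100 + 1
= 449 // 100 + 1
= 4 + 1

5th century


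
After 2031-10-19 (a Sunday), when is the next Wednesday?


Current: Sunday
Target: Wednesday
Days ahead: 3

Next Wednesday: 2031-10-22


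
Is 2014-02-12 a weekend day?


Anchor: Jan 1, 2014. With p = 2014 - 1 = 2013: (p + p//4 - p//100 + p//400) mod 7 = (2013 + 503 - 20 + 5) mod 7 = 2501 mod 7 = 2 -> Wednesday (Mon=0 ... Sun=6)
Day of year: 43; offset = 42
Weekday index = (2 + 42) mod 7 = 2 -> Wednesday
Weekend days: Saturday, Sunday

No


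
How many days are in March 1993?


March 1993

31 days


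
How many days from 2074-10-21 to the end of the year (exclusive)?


Day of year: 294 of 365
Remaining = 365 - 294

71 days


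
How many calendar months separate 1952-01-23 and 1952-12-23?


From January 1952 to December 1952
0 years * 12 = 0 months, plus 11 months = 11

11 months


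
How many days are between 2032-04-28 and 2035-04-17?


From 2032-04-28 to 2035-04-17
2032-04-28: days before April = 31 + 29 + 31 = 91 (2032 is a leap year); day of year = 91 + 28 = 119
2035-04-17: days before April = 31 + 28 + 31 = 90 (2035 is not a leap year); day of year = 90 + 17 = 107
Rest of 2032: 366 - 119 = 247
Full years 2033 (365), 2034 (365): 730
Total = 247 + 730 + 107 = 1084

1084 days


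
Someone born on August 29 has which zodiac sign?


Date: August 29
Conventional tropical zodiac dates: Virgo from August 23 onward; Libra starts September 23
August 29 falls within the Virgo range

Virgo


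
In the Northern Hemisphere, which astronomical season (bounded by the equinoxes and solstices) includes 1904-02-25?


Date: February 25
Astronomical Winter (approx.; exact equinox/solstice day varies by year): December 21 to March 19
February 25 falls within the Winter window

Winter


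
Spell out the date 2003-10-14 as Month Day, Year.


ISO 2003-10-14 parses as year=2003, month=10, day=14
Month 10 -> October

October 14, 2003


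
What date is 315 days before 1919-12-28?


Start: 1919-12-28, subtract 315 days
Back 28 days from December 28 reaches November 30, 1919 -> 287 left
November 1919 has 30 days -> back to October 31, 1919 -> 257 left
October 1919 has 31 days -> back to September 30, 1919 -> 226 left
September 1919 has 30 days -> back to August 31, 1919 -> 196 left
August 1919 has 31 days -> back to July 31, 1919 -> 165 left
July 1919 has 31 days -> back to June 30, 1919 -> 134 left
June 1919 has 30 days -> back to May 31, 1919 -> 104 left
May 1919 has 31 days -> back to April 30, 1919 -> 73 left
April 1919 has 30 days -> back to March 31, 1919 -> 43 left
March 1919 has 31 days -> back to February 28, 1919 -> 12 left
February 1919: 28 - 12 = 16 -> lands on February 16

Result: 1919-02-16


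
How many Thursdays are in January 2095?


January 2095 has 31 days
Anchor: Jan 1, 2095. With p = 2095 - 1 = 2094: (p + p//4 - p//100 + p//400) mod 7 = (2094 + 523 - 20 + 5) mod 7 = 2602 mod 7 = 5 -> Saturday (Mon=0 ... Sun=6)
January 1 is the anchor itself -> Saturday
First Thursday is January 6
Thursdays: 6, 13, 20, 27

4 Thursdays


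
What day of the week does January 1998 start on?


Target: January 1, 1998
Anchor: Jan 1, 1998. With p = 1998 - 1 = 1997: (p + p//4 - p//100 + p//400) mod 7 = (1997 + 499 - 19 + 4) mod 7 = 2481 mod 7 = 3 -> Thursday (Mon=0 ... Sun=6)
Offset from anchor: 0 days
Weekday index = (3 + 0) mod 7 = 3

Thursday


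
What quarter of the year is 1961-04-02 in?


Month: April (month 4)
Q1: Jan-Mar, Q2: Apr-Jun, Q3: Jul-Sep, Q4: Oct-Dec

Q2


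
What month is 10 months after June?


June is month 6
6 + 10 = 16; wrap: 16 - 12 = 4

April


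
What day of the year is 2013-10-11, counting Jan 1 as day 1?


Date: October 11, 2013
Days in months 1 through 9: 273
Plus 11 days in October

Day of year: 284


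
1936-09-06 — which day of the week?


Date: September 6, 1936
Anchor: Jan 1, 1936. With p = 1936 - 1 = 1935: (p + p//4 - p//100 + p//400) mod 7 = (1935 + 483 - 19 + 4) mod 7 = 2403 mod 7 = 2 -> Wednesday (Mon=0 ... Sun=6)
Days before September (Jan-Aug): 244; offset = 244 + 6 - 1 = 249
Weekday index = (2 + 249) mod 7 = 6

Day of the week: Sunday


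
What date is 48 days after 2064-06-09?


Start: 2064-06-09, add 48 days
June 2064 has 30 days: 30 - 9 = 21 days to June 30 -> 27 left
July 2064: 27 <= 31 -> lands on July 27

Result: 2064-07-27


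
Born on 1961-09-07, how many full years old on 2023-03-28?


Birth: 1961-09-07
Reference: 2023-03-28
Year difference: 2023 - 1961 = 62
Birthday not yet reached in 2023, subtract 1

61 years old


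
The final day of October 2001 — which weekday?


October 2001 has 31 days
Anchor: Jan 1, 2001. With p = 2001 - 1 = 2000: (p + p//4 - p//100 + p//400) mod 7 = (2000 + 500 - 20 + 5) mod 7 = 2485 mod 7 = 0 -> Monday (Mon=0 ... Sun=6)
Days before October (Jan-Sep): 273; October 1 index = (0 + 273) mod 7 = 0 -> Monday
Last day offset: 31 - 1 = 30 days
Weekday index = (0 + 30) mod 7 = 2

Wednesday, October 31


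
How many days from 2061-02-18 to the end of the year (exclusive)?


Day of year: 49 of 365
Remaining = 365 - 49

316 days


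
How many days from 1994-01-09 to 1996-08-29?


From 1994-01-09 to 1996-08-29
1994-01-09: day of year = 9
1996-08-29: days before August = 31 + 29 + 31 + 30 + 31 + 30 + 31 = 213 (1996 is a leap year); day of year = 213 + 29 = 242
Rest of 1994: 365 - 9 = 356
Full years 1995 (365): 365
Total = 356 + 365 + 242 = 963

963 days


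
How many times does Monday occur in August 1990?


August 1990 has 31 days
Anchor: Jan 1, 1990. With p = 1990 - 1 = 1989: (p + p//4 - p//100 + p//400) mod 7 = (1989 + 497 - 19 + 4) mod 7 = 2471 mod 7 = 0 -> Monday (Mon=0 ... Sun=6)
Days before August (Jan-Jul): 212; August 1 index = (0 + 212) mod 7 = 2 -> Wednesday
First Monday is August 6
Mondays: 6, 13, 20, 27

4 Mondays


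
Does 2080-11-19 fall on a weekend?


Anchor: Jan 1, 2080. With p = 2080 - 1 = 2079: (p + p//4 - p//100 + p//400) mod 7 = (2079 + 519 - 20 + 5) mod 7 = 2583 mod 7 = 0 -> Monday (Mon=0 ... Sun=6)
Day of year: 324; offset = 323
Weekday index = (0 + 323) mod 7 = 1 -> Tuesday
Weekend days: Saturday, Sunday

No


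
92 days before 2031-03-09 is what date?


Start: 2031-03-09, subtract 92 days
Back 9 days from March 9 reaches February 28, 2031 -> 83 left
February 2031 has 28 days -> back to January 31, 2031 -> 55 left
January 2031 has 31 days -> back to December 31, 2030 -> 24 left
December 2030: 31 - 24 = 7 -> lands on December 7

Result: 2030-12-07


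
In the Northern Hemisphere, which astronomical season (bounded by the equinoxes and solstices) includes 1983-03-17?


Date: March 17
Astronomical Winter (approx.; exact equinox/solstice day varies by year): December 21 to March 19
March 17 falls within the Winter window

Winter


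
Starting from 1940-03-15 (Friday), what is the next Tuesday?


Current: Friday
Target: Tuesday
Days ahead: 4

Next Tuesday: 1940-03-19


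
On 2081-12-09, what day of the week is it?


Date: December 9, 2081
Anchor: Jan 1, 2081. With p = 2081 - 1 = 2080: (p + p//4 - p//100 + p//400) mod 7 = (2080 + 520 - 20 + 5) mod 7 = 2585 mod 7 = 2 -> Wednesday (Mon=0 ... Sun=6)
Days before December (Jan-Nov): 334; offset = 334 + 9 - 1 = 342
Weekday index = (2 + 342) mod 7 = 1

Day of the week: Tuesday


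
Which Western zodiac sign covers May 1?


Date: May 1
Conventional tropical zodiac dates: Taurus from April 20 onward; Gemini starts May 21
May 1 falls within the Taurus range

Taurus


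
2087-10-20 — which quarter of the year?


Month: October (month 10)
Q1: Jan-Mar, Q2: Apr-Jun, Q3: Jul-Sep, Q4: Oct-Dec

Q4


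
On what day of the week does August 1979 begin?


Target: August 1, 1979
Anchor: Jan 1, 1979. With p = 1979 - 1 = 1978: (p + p//4 - p//100 + p//400) mod 7 = (1978 + 494 - 19 + 4) mod 7 = 2457 mod 7 = 0 -> Monday (Mon=0 ... Sun=6)
Days before August (Jan-Jul): 212 days
Weekday index = (0 + 212) mod 7 = 2

Wednesday


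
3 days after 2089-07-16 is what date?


Start: 2089-07-16, add 3 days
July 2089 has 31 days; 16 + 3 = 19 stays within July

Result: 2089-07-19


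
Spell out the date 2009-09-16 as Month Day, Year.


ISO 2009-09-16 parses as year=2009, month=09, day=16
Month 9 -> September

September 16, 2009


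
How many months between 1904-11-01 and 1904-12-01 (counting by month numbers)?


From November 1904 to December 1904
0 years * 12 = 0 months, plus 1 month = 1

1 month


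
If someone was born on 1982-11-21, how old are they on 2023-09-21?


Birth: 1982-11-21
Reference: 2023-09-21
Year difference: 2023 - 1982 = 41
Birthday not yet reached in 2023, subtract 1

40 years old


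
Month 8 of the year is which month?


Month 8 of 12

August


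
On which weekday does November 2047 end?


November 2047 has 30 days
Anchor: Jan 1, 2047. With p = 2047 - 1 = 2046: (p + p//4 - p//100 + p//400) mod 7 = (2046 + 511 - 20 + 5) mod 7 = 2542 mod 7 = 1 -> Tuesday (Mon=0 ... Sun=6)
Days before November (Jan-Oct): 304; November 1 index = (1 + 304) mod 7 = 4 -> Friday
Last day offset: 30 - 1 = 29 days
Weekday index = (4 + 29) mod 7 = 5

Saturday, November 30


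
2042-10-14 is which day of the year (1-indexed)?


Date: October 14, 2042
Days in months 1 through 9: 273
Plus 14 days in October

Day of year: 287


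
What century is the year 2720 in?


Century = (year - 1) // 100 + 1
= (2720 - 1) // 100 + 1
= 2719 // 100 + 1
= 27 + 1

28th century


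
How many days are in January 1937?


January 1937

31 days


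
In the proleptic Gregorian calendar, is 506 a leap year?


Gregorian leap year rule: divisible by 4, but not by 100, unless also by 400.
506 is not divisible by 4 -> not a leap year

No


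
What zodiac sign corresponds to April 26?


Date: April 26
Conventional tropical zodiac dates: Taurus from April 20 onward; Gemini starts May 21
April 26 falls within the Taurus range

Taurus


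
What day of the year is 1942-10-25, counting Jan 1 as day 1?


Date: October 25, 1942
Days in months 1 through 9: 273
Plus 25 days in October

Day of year: 298


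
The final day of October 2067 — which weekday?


October 2067 has 31 days
Anchor: Jan 1, 2067. With p = 2067 - 1 = 2066: (p + p//4 - p//100 + p//400) mod 7 = (2066 + 516 - 20 + 5) mod 7 = 2567 mod 7 = 5 -> Saturday (Mon=0 ... Sun=6)
Days before October (Jan-Sep): 273; October 1 index = (5 + 273) mod 7 = 5 -> Saturday
Last day offset: 31 - 1 = 30 days
Weekday index = (5 + 30) mod 7 = 0

Monday, October 31


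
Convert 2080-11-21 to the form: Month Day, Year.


ISO 2080-11-21 parses as year=2080, month=11, day=21
Month 11 -> November

November 21, 2080


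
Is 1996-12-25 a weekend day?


Anchor: Jan 1, 1996. With p = 1996 - 1 = 1995: (p + p//4 - p//100 + p//400) mod 7 = (1995 + 498 - 19 + 4) mod 7 = 2478 mod 7 = 0 -> Monday (Mon=0 ... Sun=6)
Day of year: 360; offset = 359
Weekday index = (0 + 359) mod 7 = 2 -> Wednesday
Weekend days: Saturday, Sunday

No


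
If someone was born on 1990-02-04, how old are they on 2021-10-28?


Birth: 1990-02-04
Reference: 2021-10-28
Year difference: 2021 - 1990 = 31

31 years old


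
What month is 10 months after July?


July is month 7
7 + 10 = 17; wrap: 17 - 12 = 5

May


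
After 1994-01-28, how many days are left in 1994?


Day of year: 28 of 365
Remaining = 365 - 28

337 days


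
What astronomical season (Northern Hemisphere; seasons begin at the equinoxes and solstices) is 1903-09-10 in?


Date: September 10
Astronomical Summer (approx.; exact equinox/solstice day varies by year): June 21 to September 21
September 10 falls within the Summer window

Summer


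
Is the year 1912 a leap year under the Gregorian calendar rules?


Gregorian leap year rule: divisible by 4, but not by 100, unless also by 400.
1912 is divisible by 4 but not 100 -> leap year

Yes


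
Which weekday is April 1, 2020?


Target: April 1, 2020
Anchor: Jan 1, 2020. With p = 2020 - 1 = 2019: (p + p//4 - p//100 + p//400) mod 7 = (2019 + 504 - 20 + 5) mod 7 = 2508 mod 7 = 2 -> Wednesday (Mon=0 ... Sun=6)
Days before April (Jan-Mar): 91 days
Weekday index = (2 + 91) mod 7 = 2

Wednesday


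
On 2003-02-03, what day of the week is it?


Date: February 3, 2003
Anchor: Jan 1, 2003. With p = 2003 - 1 = 2002: (p + p//4 - p//100 + p//400) mod 7 = (2002 + 500 - 20 + 5) mod 7 = 2487 mod 7 = 2 -> Wednesday (Mon=0 ... Sun=6)
Days before February (Jan): 31; offset = 31 + 3 - 1 = 33
Weekday index = (2 + 33) mod 7 = 0

Day of the week: Monday


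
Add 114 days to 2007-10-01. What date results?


Start: 2007-10-01, add 114 days
October 2007 has 31 days: 31 - 1 = 30 days to October 31 -> 84 left
November 2007 has 30 days -> 54 left
December 2007 has 31 days -> 23 left
January 2008: 23 <= 31 -> lands on January 23

Result: 2008-01-23


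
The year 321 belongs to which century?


Century = (year - 1) // 100 + 1
= (321 - 1) // 100 + 1
= 320 // 100 + 1
= 3 + 1

4th century


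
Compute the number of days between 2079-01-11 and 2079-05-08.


From 2079-01-11 to 2079-05-08
2079-01-11: day of year = 11
2079-05-08: days before May = 31 + 28 + 31 + 30 = 120 (2079 is not a leap year); day of year = 120 + 8 = 128
Same year: 128 - 11 = 117

117 days


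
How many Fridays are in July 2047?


July 2047 has 31 days
Anchor: Jan 1, 2047. With p = 2047 - 1 = 2046: (p + p//4 - p//100 + p//400) mod 7 = (2046 + 511 - 20 + 5) mod 7 = 2542 mod 7 = 1 -> Tuesday (Mon=0 ... Sun=6)
Days before July (Jan-Jun): 181; July 1 index = (1 + 181) mod 7 = 0 -> Monday
First Friday is July 5
Fridays: 5, 12, 19, 26

4 Fridays


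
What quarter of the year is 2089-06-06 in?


Month: June (month 6)
Q1: Jan-Mar, Q2: Apr-Jun, Q3: Jul-Sep, Q4: Oct-Dec

Q2


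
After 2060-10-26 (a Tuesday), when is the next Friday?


Current: Tuesday
Target: Friday
Days ahead: 3

Next Friday: 2060-10-29


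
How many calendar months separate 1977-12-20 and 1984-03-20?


From December 1977 to March 1984
7 years * 12 = 84 months, minus 9 months = 75

75 months


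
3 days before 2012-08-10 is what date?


Start: 2012-08-10, subtract 3 days
10 - 3 = 7 stays within August 2012

Result: 2012-08-07


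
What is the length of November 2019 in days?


November 2019

30 days


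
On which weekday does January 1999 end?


January 1999 has 31 days
Anchor: Jan 1, 1999. With p = 1999 - 1 = 1998: (p + p//4 - p//100 + p//400) mod 7 = (1998 + 499 - 19 + 4) mod 7 = 2482 mod 7 = 4 -> Friday (Mon=0 ... Sun=6)
January 1 is the anchor itself -> Friday
Last day offset: 31 - 1 = 30 days
Weekday index = (4 + 30) mod 7 = 6

Sunday, January 31


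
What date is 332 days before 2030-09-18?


Start: 2030-09-18, subtract 332 days
Back 18 days from September 18 reaches August 31, 2030 -> 314 left
August 2030 has 31 days -> back to July 31, 2030 -> 283 left
July 2030 has 31 days -> back to June 30, 2030 -> 252 left
June 2030 has 30 days -> back to May 31, 2030 -> 222 left
May 2030 has 31 days -> back to April 30, 2030 -> 191 left
April 2030 has 30 days -> back to March 31, 2030 -> 161 left
March 2030 has 31 days -> back to February 28, 2030 -> 130 left
February 2030 has 28 days -> back to January 31, 2030 -> 102 left
January 2030 has 31 days -> back to December 31, 2029 -> 71 left
December 2029 has 31 days -> back to November 30, 2029 -> 40 left
November 2029 has 30 days -> back to October 31, 2029 -> 10 left
October 2029: 31 - 10 = 21 -> lands on October 21

Result: 2029-10-21


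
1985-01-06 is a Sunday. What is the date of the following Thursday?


Current: Sunday
Target: Thursday
Days ahead: 4

Next Thursday: 1985-01-10


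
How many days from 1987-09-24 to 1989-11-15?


From 1987-09-24 to 1989-11-15
1987-09-24: days before September = 31 + 28 + 31 + 30 + 31 + 30 + 31 + 31 = 243 (1987 is not a leap year); day of year = 243 + 24 = 267
1989-11-15: days before November = 31 + 28 + 31 + 30 + 31 + 30 + 31 + 31 + 30 + 31 = 304 (1989 is not a leap year); day of year = 304 + 15 = 319
Rest of 1987: 365 - 267 = 98
Full years 1988 (366): 366
Total = 98 + 366 + 319 = 783

783 days


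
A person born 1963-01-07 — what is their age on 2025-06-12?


Birth: 1963-01-07
Reference: 2025-06-12
Year difference: 2025 - 1963 = 62

62 years old


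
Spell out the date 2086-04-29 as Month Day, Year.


ISO 2086-04-29 parses as year=2086, month=04, day=29
Month 4 -> April

April 29, 2086


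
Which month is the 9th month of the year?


Month 9 of 12

September


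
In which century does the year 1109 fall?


Century = (year - 1) // 100 + 1
= (1109 - 1) // 100 + 1
= 1108 // 100 + 1
= 11 + 1

12th century


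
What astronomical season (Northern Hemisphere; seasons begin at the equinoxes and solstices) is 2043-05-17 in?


Date: May 17
Astronomical Spring (approx.; exact equinox/solstice day varies by year): March 20 to June 20
May 17 falls within the Spring window

Spring


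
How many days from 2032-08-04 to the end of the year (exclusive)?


Day of year: 217 of 366
Remaining = 366 - 217

149 days


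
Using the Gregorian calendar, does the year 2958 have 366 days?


Gregorian leap year rule: divisible by 4, but not by 100, unless also by 400.
2958 is not divisible by 4 -> not a leap year

No


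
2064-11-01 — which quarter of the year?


Month: November (month 11)
Q1: Jan-Mar, Q2: Apr-Jun, Q3: Jul-Sep, Q4: Oct-Dec

Q4


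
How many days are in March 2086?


March 2086

31 days


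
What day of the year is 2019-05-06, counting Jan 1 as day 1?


Date: May 6, 2019
Days in months 1 through 4: 120
Plus 6 days in May

Day of year: 126


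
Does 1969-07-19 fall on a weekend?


Anchor: Jan 1, 1969. With p = 1969 - 1 = 1968: (p + p//4 - p//100 + p//400) mod 7 = (1968 + 492 - 19 + 4) mod 7 = 2445 mod 7 = 2 -> Wednesday (Mon=0 ... Sun=6)
Day of year: 200; offset = 199
Weekday index = (2 + 199) mod 7 = 5 -> Saturday
Weekend days: Saturday, Sunday

Yes


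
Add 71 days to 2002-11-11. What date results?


Start: 2002-11-11, add 71 days
November 2002 has 30 days: 30 - 11 = 19 days to November 30 -> 52 left
December 2002 has 31 days -> 21 left
January 2003: 21 <= 31 -> lands on January 21

Result: 2003-01-21


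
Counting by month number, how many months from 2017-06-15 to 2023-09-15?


From June 2017 to September 2023
6 years * 12 = 72 months, plus 3 months = 75

75 months


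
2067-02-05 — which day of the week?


Date: February 5, 2067
Anchor: Jan 1, 2067. With p = 2067 - 1 = 2066: (p + p//4 - p//100 + p//400) mod 7 = (2066 + 516 - 20 + 5) mod 7 = 2567 mod 7 = 5 -> Saturday (Mon=0 ... Sun=6)
Days before February (Jan): 31; offset = 31 + 5 - 1 = 35
Weekday index = (5 + 35) mod 7 = 5

Day of the week: Saturday


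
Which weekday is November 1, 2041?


Target: November 1, 2041
Anchor: Jan 1, 2041. With p = 2041 - 1 = 2040: (p + p//4 - p//100 + p//400) mod 7 = (2040 + 510 - 20 + 5) mod 7 = 2535 mod 7 = 1 -> Tuesday (Mon=0 ... Sun=6)
Days before November (Jan-Oct): 304 days
Weekday index = (1 + 304) mod 7 = 4

Friday


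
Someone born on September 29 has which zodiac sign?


Date: September 29
Conventional tropical zodiac dates: Libra from September 23 onward; Scorpio starts October 23
September 29 falls within the Libra range

Libra


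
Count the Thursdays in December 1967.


December 1967 has 31 days
Anchor: Jan 1, 1967. With p = 1967 - 1 = 1966: (p + p//4 - p//100 + p//400) mod 7 = (1966 + 491 - 19 + 4) mod 7 = 2442 mod 7 = 6 -> Sunday (Mon=0 ... Sun=6)
Days before December (Jan-Nov): 334; December 1 index = (6 + 334) mod 7 = 4 -> Friday
First Thursday is December 7
Thursdays: 7, 14, 21, 28

4 Thursdays


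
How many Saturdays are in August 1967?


August 1967 has 31 days
Anchor: Jan 1, 1967. With p = 1967 - 1 = 1966: (p + p//4 - p//100 + p//400) mod 7 = (1966 + 491 - 19 + 4) mod 7 = 2442 mod 7 = 6 -> Sunday (Mon=0 ... Sun=6)
Days before August (Jan-Jul): 212; August 1 index = (6 + 212) mod 7 = 1 -> Tuesday
First Saturday is August 5
Saturdays: 5, 12, 19, 26

4 Saturdays


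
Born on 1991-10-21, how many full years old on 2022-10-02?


Birth: 1991-10-21
Reference: 2022-10-02
Year difference: 2022 - 1991 = 31
Birthday not yet reached in 2022, subtract 1

30 years old


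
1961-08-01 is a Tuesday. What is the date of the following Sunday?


Current: Tuesday
Target: Sunday
Days ahead: 5

Next Sunday: 1961-08-06


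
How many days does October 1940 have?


October 1940

31 days


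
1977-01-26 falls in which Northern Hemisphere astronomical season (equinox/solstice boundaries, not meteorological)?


Date: January 26
Astronomical Winter (approx.; exact equinox/solstice day varies by year): December 21 to March 19
January 26 falls within the Winter window

Winter


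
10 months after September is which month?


September is month 9
9 + 10 = 19; wrap: 19 - 12 = 7

July


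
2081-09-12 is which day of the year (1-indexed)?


Date: September 12, 2081
Days in months 1 through 8: 243
Plus 12 days in September

Day of year: 255


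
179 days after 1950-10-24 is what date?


Start: 1950-10-24, add 179 days
October 1950 has 31 days: 31 - 24 = 7 days to October 31 -> 172 left
November 1950 has 30 days -> 142 left
December 1950 has 31 days -> 111 left
January 1951 has 31 days -> 80 left
February 1951 has 28 days -> 52 left
March 1951 has 31 days -> 21 left
April 1951: 21 <= 30 -> lands on April 21

Result: 1951-04-21


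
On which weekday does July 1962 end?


July 1962 has 31 days
Anchor: Jan 1, 1962. With p = 1962 - 1 = 1961: (p + p//4 - p//100 + p//400) mod 7 = (1961 + 490 - 19 + 4) mod 7 = 2436 mod 7 = 0 -> Monday (Mon=0 ... Sun=6)
Days before July (Jan-Jun): 181; July 1 index = (0 + 181) mod 7 = 6 -> Sunday
Last day offset: 31 - 1 = 30 days
Weekday index = (6 + 30) mod 7 = 1

Tuesday, July 31


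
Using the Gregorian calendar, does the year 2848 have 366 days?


Gregorian leap year rule: divisible by 4, but not by 100, unless also by 400.
2848 is divisible by 4 but not 100 -> leap year

Yes


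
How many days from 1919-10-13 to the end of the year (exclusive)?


Day of year: 286 of 365
Remaining = 365 - 286

79 days


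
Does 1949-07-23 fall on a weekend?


Anchor: Jan 1, 1949. With p = 1949 - 1 = 1948: (p + p//4 - p//100 + p//400) mod 7 = (1948 + 487 - 19 + 4) mod 7 = 2420 mod 7 = 5 -> Saturday (Mon=0 ... Sun=6)
Day of year: 204; offset = 203
Weekday index = (5 + 203) mod 7 = 5 -> Saturday
Weekend days: Saturday, Sunday

Yes


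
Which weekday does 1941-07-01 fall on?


Date: July 1, 1941
Anchor: Jan 1, 1941. With p = 1941 - 1 = 1940: (p + p//4 - p//100 + p//400) mod 7 = (1940 + 485 - 19 + 4) mod 7 = 2410 mod 7 = 2 -> Wednesday (Mon=0 ... Sun=6)
Days before July (Jan-Jun): 181; offset = 181 + 1 - 1 = 181
Weekday index = (2 + 181) mod 7 = 1

Day of the week: Tuesday


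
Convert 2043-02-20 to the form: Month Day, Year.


ISO 2043-02-20 parses as year=2043, month=02, day=20
Month 2 -> February

February 20, 2043


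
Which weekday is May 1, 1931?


Target: May 1, 1931
Anchor: Jan 1, 1931. With p = 1931 - 1 = 1930: (p + p//4 - p//100 + p//400) mod 7 = (1930 + 482 - 19 + 4) mod 7 = 2397 mod 7 = 3 -> Thursday (Mon=0 ... Sun=6)
Days before May (Jan-Apr): 120 days
Weekday index = (3 + 120) mod 7 = 4

Friday


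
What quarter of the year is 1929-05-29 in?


Month: May (month 5)
Q1: Jan-Mar, Q2: Apr-Jun, Q3: Jul-Sep, Q4: Oct-Dec

Q2


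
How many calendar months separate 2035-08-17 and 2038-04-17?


From August 2035 to April 2038
3 years * 12 = 36 months, minus 4 months = 32

32 months


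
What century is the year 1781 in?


Century = (year - 1) // 100 + 1
= (1781 - 1) // 100 + 1
= 1780 // 100 + 1
= 17 + 1

18th century


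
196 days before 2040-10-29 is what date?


Start: 2040-10-29, subtract 196 days
Back 29 days from October 29 reaches September 30, 2040 -> 167 left
September 2040 has 30 days -> back to August 31, 2040 -> 137 left
August 2040 has 31 days -> back to July 31, 2040 -> 106 left
July 2040 has 31 days -> back to June 30, 2040 -> 75 left
June 2040 has 30 days -> back to May 31, 2040 -> 45 left
May 2040 has 31 days -> back to April 30, 2040 -> 14 left
April 2040: 30 - 14 = 16 -> lands on April 16

Result: 2040-04-16


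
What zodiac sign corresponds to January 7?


Date: January 7
Conventional tropical zodiac dates: Capricorn from December 22 onward; Aquarius starts January 20
January 7 falls within the Capricorn range

Capricorn


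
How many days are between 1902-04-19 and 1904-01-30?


From 1902-04-19 to 1904-01-30
1902-04-19: days before April = 31 + 28 + 31 = 90 (1902 is not a leap year); day of year = 90 + 19 = 109
1904-01-30: day of year = 30
Rest of 1902: 365 - 109 = 256
Full years 1903 (365): 365
Total = 256 + 365 + 30 = 651

651 days


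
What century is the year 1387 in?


Century = (year - 1) // 100 + 1
= (1387 - 1) // 100 + 1
= 1386 // 100 + 1
= 13 + 1

14th century


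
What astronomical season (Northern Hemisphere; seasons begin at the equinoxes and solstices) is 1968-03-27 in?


Date: March 27
Astronomical Spring (approx.; exact equinox/solstice day varies by year): March 20 to June 20
March 27 falls within the Spring window

Spring


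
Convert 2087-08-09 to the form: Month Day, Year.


ISO 2087-08-09 parses as year=2087, month=08, day=09
Month 8 -> August

August 9, 2087


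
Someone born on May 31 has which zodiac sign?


Date: May 31
Conventional tropical zodiac dates: Gemini from May 21 onward; Cancer starts June 21
May 31 falls within the Gemini range

Gemini


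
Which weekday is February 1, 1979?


Target: February 1, 1979
Anchor: Jan 1, 1979. With p = 1979 - 1 = 1978: (p + p//4 - p//100 + p//400) mod 7 = (1978 + 494 - 19 + 4) mod 7 = 2457 mod 7 = 0 -> Monday (Mon=0 ... Sun=6)
Days before February (Jan): 31 days
Weekday index = (0 + 31) mod 7 = 3

Thursday


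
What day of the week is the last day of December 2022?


December 2022 has 31 days
Anchor: Jan 1, 2022. With p = 2022 - 1 = 2021: (p + p//4 - p//100 + p//400) mod 7 = (2021 + 505 - 20 + 5) mod 7 = 2511 mod 7 = 5 -> Saturday (Mon=0 ... Sun=6)
Days before December (Jan-Nov): 334; December 1 index = (5 + 334) mod 7 = 3 -> Thursday
Last day offset: 31 - 1 = 30 days
Weekday index = (3 + 30) mod 7 = 5

Saturday, December 31


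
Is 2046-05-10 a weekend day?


Anchor: Jan 1, 2046. With p = 2046 - 1 = 2045: (p + p//4 - p//100 + p//400) mod 7 = (2045 + 511 - 20 + 5) mod 7 = 2541 mod 7 = 0 -> Monday (Mon=0 ... Sun=6)
Day of year: 130; offset = 129
Weekday index = (0 + 129) mod 7 = 3 -> Thursday
Weekend days: Saturday, Sunday

No


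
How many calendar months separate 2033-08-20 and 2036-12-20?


From August 2033 to December 2036
3 years * 12 = 36 months, plus 4 months = 40

40 months


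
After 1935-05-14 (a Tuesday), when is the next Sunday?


Current: Tuesday
Target: Sunday
Days ahead: 5

Next Sunday: 1935-05-19


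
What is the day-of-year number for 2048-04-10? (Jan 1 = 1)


Date: April 10, 2048
Days in months 1 through 3: 91
Plus 10 days in April

Day of year: 101


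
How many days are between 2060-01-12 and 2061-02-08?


From 2060-01-12 to 2061-02-08
2060-01-12: day of year = 12
2061-02-08: days before February = 31; day of year = 31 + 8 = 39
Rest of 2060: 366 - 12 = 354
Total = 354 + 39 = 393

393 days


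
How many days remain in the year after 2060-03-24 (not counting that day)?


Day of year: 84 of 366
Remaining = 366 - 84

282 days


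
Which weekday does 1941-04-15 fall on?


Date: April 15, 1941
Anchor: Jan 1, 1941. With p = 1941 - 1 = 1940: (p + p//4 - p//100 + p//400) mod 7 = (1940 + 485 - 19 + 4) mod 7 = 2410 mod 7 = 2 -> Wednesday (Mon=0 ... Sun=6)
Days before April (Jan-Mar): 90; offset = 90 + 15 - 1 = 104
Weekday index = (2 + 104) mod 7 = 1

Day of the week: Tuesday


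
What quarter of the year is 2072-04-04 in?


Month: April (month 4)
Q1: Jan-Mar, Q2: Apr-Jun, Q3: Jul-Sep, Q4: Oct-Dec

Q2


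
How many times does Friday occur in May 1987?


May 1987 has 31 days
Anchor: Jan 1, 1987. With p = 1987 - 1 = 1986: (p + p//4 - p//100 + p//400) mod 7 = (1986 + 496 - 19 + 4) mod 7 = 2467 mod 7 = 3 -> Thursday (Mon=0 ... Sun=6)
Days before May (Jan-Apr): 120; May 1 index = (3 + 120) mod 7 = 4 -> Friday
First Friday is May 1
Fridays: 1, 8, 15, 22, 29

5 Fridays


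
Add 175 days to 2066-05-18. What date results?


Start: 2066-05-18, add 175 days
May 2066 has 31 days: 31 - 18 = 13 days to May 31 -> 162 left
June 2066 has 30 days -> 132 left
July 2066 has 31 days -> 101 left
August 2066 has 31 days -> 70 left
September 2066 has 30 days -> 40 left
October 2066 has 31 days -> 9 left
November 2066: 9 <= 30 -> lands on November 9

Result: 2066-11-09


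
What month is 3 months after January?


January is month 1
1 + 3 = 4

April


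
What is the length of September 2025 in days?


September 2025

30 days


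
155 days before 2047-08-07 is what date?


Start: 2047-08-07, subtract 155 days
Back 7 days from August 7 reaches July 31, 2047 -> 148 left
July 2047 has 31 days -> back to June 30, 2047 -> 117 left
June 2047 has 30 days -> back to May 31, 2047 -> 87 left
May 2047 has 31 days -> back to April 30, 2047 -> 56 left
April 2047 has 30 days -> back to March 31, 2047 -> 26 left
March 2047: 31 - 26 = 5 -> lands on March 5

Result: 2047-03-05


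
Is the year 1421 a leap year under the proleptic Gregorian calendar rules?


Gregorian leap year rule: divisible by 4, but not by 100, unless also by 400.
1421 is not divisible by 4 -> not a leap year

No


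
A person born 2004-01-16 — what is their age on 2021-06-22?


Birth: 2004-01-16
Reference: 2021-06-22
Year difference: 2021 - 2004 = 17

17 years old


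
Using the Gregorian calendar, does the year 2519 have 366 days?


Gregorian leap year rule: divisible by 4, but not by 100, unless also by 400.
2519 is not divisible by 4 -> not a leap year

No


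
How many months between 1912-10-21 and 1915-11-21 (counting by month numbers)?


From October 1912 to November 1915
3 years * 12 = 36 months, plus 1 month = 37

37 months


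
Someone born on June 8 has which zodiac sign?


Date: June 8
Conventional tropical zodiac dates: Gemini from May 21 onward; Cancer starts June 21
June 8 falls within the Gemini range

Gemini


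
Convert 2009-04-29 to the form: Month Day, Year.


ISO 2009-04-29 parses as year=2009, month=04, day=29
Month 4 -> April

April 29, 2009


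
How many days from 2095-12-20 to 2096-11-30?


From 2095-12-20 to 2096-11-30
2095-12-20: days before December = 31 + 28 + 31 + 30 + 31 + 30 + 31 + 31 + 30 + 31 + 30 = 334 (2095 is not a leap year); day of year = 334 + 20 = 354
2096-11-30: days before November = 31 + 29 + 31 + 30 + 31 + 30 + 31 + 31 + 30 + 31 = 305 (2096 is a leap year); day of year = 305 + 30 = 335
Rest of 2095: 365 - 354 = 11
Total = 11 + 335 = 346

346 days


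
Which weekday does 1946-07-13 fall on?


Date: July 13, 1946
Anchor: Jan 1, 1946. With p = 1946 - 1 = 1945: (p + p//4 - p//100 + p//400) mod 7 = (1945 + 486 - 19 + 4) mod 7 = 2416 mod 7 = 1 -> Tuesday (Mon=0 ... Sun=6)
Days before July (Jan-Jun): 181; offset = 181 + 13 - 1 = 193
Weekday index = (1 + 193) mod 7 = 5

Day of the week: Saturday


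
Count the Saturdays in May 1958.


May 1958 has 31 days
Anchor: Jan 1, 1958. With p = 1958 - 1 = 1957: (p + p//4 - p//100 + p//400) mod 7 = (1957 + 489 - 19 + 4) mod 7 = 2431 mod 7 = 2 -> Wednesday (Mon=0 ... Sun=6)
Days before May (Jan-Apr): 120; May 1 index = (2 + 120) mod 7 = 3 -> Thursday
First Saturday is May 3
Saturdays: 3, 10, 17, 24, 31

5 Saturdays


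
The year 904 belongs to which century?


Century = (year - 1) // 100 + 1
= (904 - 1) // 100 + 1
= 903 // 100 + 1
= 9 + 1

10th century


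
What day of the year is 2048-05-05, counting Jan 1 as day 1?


Date: May 5, 2048
Days in months 1 through 4: 121
Plus 5 days in May

Day of year: 126


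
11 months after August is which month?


August is month 8
8 + 11 = 19; wrap: 19 - 12 = 7

July


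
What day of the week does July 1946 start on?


Target: July 1, 1946
Anchor: Jan 1, 1946. With p = 1946 - 1 = 1945: (p + p//4 - p//100 + p//400) mod 7 = (1945 + 486 - 19 + 4) mod 7 = 2416 mod 7 = 1 -> Tuesday (Mon=0 ... Sun=6)
Days before July (Jan-Jun): 181 days
Weekday index = (1 + 181) mod 7 = 0

Monday


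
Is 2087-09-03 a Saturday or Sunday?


Anchor: Jan 1, 2087. With p = 2087 - 1 = 2086: (p + p//4 - p//100 + p//400) mod 7 = (2086 + 521 - 20 + 5) mod 7 = 2592 mod 7 = 2 -> Wednesday (Mon=0 ... Sun=6)
Day of year: 246; offset = 245
Weekday index = (2 + 245) mod 7 = 2 -> Wednesday
Weekend days: Saturday, Sunday

No


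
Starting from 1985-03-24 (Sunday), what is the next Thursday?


Current: Sunday
Target: Thursday
Days ahead: 4

Next Thursday: 1985-03-28


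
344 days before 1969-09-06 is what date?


Start: 1969-09-06, subtract 344 days
Back 6 days from September 6 reaches August 31, 1969 -> 338 left
August 1969 has 31 days -> back to July 31, 1969 -> 307 left
July 1969 has 31 days -> back to June 30, 1969 -> 276 left
June 1969 has 30 days -> back to May 31, 1969 -> 246 left
May 1969 has 31 days -> back to April 30, 1969 -> 215 left
April 1969 has 30 days -> back to March 31, 1969 -> 185 left
March 1969 has 31 days -> back to February 28, 1969 -> 154 left
February 1969 has 28 days -> back to January 31, 1969 -> 126 left
January 1969 has 31 days -> back to December 31, 1968 -> 95 left
December 1968 has 31 days -> back to November 30, 1968 -> 64 left
November 1968 has 30 days -> back to October 31, 1968 -> 34 left
October 1968 has 31 days -> back to September 30, 1968 -> 3 left
September 1968: 30 - 3 = 27 -> lands on September 27

Result: 1968-09-27


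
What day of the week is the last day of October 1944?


October 1944 has 31 days
Anchor: Jan 1, 1944. With p = 1944 - 1 = 1943: (p + p//4 - p//100 + p//400) mod 7 = (1943 + 485 - 19 + 4) mod 7 = 2413 mod 7 = 5 -> Saturday (Mon=0 ... Sun=6)
Days before October (Jan-Sep): 274; October 1 index = (5 + 274) mod 7 = 6 -> Sunday
Last day offset: 31 - 1 = 30 days
Weekday index = (6 + 30) mod 7 = 1

Tuesday, October 31


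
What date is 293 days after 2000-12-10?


Start: 2000-12-10, add 293 days
December 2000 has 31 days: 31 - 10 = 21 days to December 31 -> 272 left
January 2001 has 31 days -> 241 left
February 2001 has 28 days -> 213 left
March 2001 has 31 days -> 182 left
April 2001 has 30 days -> 152 left
May 2001 has 31 days -> 121 left
June 2001 has 30 days -> 91 left
July 2001 has 31 days -> 60 left
August 2001 has 31 days -> 29 left
September 2001: 29 <= 30 -> lands on September 29

Result: 2001-09-29


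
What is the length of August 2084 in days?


August 2084

31 days


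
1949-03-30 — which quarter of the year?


Month: March (month 3)
Q1: Jan-Mar, Q2: Apr-Jun, Q3: Jul-Sep, Q4: Oct-Dec

Q1


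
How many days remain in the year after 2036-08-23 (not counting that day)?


Day of year: 236 of 366
Remaining = 366 - 236

130 days


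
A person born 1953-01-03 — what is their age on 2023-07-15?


Birth: 1953-01-03
Reference: 2023-07-15
Year difference: 2023 - 1953 = 70

70 years old


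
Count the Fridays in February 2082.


February 2082 has 28 days
Anchor: Jan 1, 2082. With p = 2082 - 1 = 2081: (p + p//4 - p//100 + p//400) mod 7 = (2081 + 520 - 20 + 5) mod 7 = 2586 mod 7 = 3 -> Thursday (Mon=0 ... Sun=6)
Days before February (Jan): 31; February 1 index = (3 + 31) mod 7 = 6 -> Sunday
First Friday is February 6
Fridays: 6, 13, 20, 27

4 Fridays


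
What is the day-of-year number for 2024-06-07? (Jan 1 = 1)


Date: June 7, 2024
Days in months 1 through 5: 152
Plus 7 days in June

Day of year: 159


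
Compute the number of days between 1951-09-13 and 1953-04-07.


From 1951-09-13 to 1953-04-07
1951-09-13: days before September = 31 + 28 + 31 + 30 + 31 + 30 + 31 + 31 = 243 (1951 is not a leap year); day of year = 243 + 13 = 256
1953-04-07: days before April = 31 + 28 + 31 = 90 (1953 is not a leap year); day of year = 90 + 7 = 97
Rest of 1951: 365 - 256 = 109
Full years 1952 (366): 366
Total = 109 + 366 + 97 = 572

572 days
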